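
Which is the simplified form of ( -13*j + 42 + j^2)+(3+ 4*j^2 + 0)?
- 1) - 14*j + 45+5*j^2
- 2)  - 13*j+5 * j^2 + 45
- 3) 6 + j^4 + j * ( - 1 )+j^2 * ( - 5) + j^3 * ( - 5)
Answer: 2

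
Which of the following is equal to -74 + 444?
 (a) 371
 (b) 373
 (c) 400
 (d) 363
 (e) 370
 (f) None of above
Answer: e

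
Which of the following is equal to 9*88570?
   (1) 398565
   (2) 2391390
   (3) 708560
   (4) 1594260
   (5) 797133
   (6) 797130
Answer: 6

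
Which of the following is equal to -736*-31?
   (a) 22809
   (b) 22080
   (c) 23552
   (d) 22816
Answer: d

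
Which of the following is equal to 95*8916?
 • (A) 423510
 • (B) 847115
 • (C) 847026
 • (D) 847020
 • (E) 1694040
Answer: D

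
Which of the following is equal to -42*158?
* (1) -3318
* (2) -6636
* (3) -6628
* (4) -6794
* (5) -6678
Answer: 2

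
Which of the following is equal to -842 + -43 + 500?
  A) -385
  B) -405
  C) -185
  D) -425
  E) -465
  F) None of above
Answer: A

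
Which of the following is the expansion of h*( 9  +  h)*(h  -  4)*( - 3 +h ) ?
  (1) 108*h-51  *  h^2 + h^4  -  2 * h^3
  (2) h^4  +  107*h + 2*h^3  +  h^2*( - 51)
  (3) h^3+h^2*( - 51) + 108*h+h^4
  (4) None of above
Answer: 4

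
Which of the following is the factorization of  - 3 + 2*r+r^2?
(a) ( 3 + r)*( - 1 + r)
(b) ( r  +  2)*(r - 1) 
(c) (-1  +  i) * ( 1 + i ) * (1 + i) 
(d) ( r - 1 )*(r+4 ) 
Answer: a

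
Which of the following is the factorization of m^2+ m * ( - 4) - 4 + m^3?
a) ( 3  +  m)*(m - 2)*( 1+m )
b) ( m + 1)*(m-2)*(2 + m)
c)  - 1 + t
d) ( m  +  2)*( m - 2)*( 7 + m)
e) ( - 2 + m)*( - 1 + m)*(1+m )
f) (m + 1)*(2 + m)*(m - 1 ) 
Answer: b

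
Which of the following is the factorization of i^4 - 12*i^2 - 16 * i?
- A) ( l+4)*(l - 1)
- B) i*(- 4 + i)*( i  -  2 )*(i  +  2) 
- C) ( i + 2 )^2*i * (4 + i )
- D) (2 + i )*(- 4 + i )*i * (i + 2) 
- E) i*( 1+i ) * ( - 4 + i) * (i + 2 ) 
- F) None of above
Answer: D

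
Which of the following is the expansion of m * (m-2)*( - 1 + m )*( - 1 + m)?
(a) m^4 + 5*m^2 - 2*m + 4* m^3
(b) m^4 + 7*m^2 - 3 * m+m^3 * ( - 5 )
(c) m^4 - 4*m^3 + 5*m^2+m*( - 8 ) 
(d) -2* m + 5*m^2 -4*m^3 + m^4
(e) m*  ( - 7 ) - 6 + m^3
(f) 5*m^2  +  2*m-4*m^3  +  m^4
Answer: d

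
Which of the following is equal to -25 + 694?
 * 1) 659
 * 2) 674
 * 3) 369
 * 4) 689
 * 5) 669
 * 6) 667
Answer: 5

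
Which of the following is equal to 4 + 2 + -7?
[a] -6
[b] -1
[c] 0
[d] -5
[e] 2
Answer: b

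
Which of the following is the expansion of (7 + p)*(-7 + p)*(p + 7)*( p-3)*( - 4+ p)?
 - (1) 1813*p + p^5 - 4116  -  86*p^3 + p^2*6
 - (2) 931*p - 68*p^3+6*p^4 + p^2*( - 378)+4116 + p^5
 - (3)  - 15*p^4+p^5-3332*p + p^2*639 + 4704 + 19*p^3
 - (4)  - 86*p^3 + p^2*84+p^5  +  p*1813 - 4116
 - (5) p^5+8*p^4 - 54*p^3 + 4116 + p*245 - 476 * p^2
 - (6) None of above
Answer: 4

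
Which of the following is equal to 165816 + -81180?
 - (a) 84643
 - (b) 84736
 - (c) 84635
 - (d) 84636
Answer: d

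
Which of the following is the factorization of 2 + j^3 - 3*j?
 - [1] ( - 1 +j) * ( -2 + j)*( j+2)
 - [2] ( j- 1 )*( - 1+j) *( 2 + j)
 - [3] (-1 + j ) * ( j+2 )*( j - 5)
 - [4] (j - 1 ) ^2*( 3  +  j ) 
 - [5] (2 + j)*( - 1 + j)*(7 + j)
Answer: 2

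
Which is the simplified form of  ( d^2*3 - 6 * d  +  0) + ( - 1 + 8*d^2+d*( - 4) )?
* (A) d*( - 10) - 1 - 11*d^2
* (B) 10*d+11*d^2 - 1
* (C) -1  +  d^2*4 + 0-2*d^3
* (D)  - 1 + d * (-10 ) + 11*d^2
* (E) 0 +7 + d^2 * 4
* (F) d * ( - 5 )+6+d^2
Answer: D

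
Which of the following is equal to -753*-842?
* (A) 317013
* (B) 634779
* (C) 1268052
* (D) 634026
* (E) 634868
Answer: D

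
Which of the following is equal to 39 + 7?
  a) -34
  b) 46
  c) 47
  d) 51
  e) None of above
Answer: b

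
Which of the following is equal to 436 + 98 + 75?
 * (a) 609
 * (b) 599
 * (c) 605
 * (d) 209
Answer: a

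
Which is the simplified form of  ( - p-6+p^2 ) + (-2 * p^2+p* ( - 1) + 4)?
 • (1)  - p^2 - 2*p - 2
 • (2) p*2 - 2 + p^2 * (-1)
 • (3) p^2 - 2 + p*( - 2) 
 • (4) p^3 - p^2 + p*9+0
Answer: 1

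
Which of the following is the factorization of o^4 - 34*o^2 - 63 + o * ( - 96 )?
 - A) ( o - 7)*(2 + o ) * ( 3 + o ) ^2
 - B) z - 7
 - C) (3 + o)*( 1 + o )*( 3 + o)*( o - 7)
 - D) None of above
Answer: C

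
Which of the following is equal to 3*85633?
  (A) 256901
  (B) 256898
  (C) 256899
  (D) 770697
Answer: C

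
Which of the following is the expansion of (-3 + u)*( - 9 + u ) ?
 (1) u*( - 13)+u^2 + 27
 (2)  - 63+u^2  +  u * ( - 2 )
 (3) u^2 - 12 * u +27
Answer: 3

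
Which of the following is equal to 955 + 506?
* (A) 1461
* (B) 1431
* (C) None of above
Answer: A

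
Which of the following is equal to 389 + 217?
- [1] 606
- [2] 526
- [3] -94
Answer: 1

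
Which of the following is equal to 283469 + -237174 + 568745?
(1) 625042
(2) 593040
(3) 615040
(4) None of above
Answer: 3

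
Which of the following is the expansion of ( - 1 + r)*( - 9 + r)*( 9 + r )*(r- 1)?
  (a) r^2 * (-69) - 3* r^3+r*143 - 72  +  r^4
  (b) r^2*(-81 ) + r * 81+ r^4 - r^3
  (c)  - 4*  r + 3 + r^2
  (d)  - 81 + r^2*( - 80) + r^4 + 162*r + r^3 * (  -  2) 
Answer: d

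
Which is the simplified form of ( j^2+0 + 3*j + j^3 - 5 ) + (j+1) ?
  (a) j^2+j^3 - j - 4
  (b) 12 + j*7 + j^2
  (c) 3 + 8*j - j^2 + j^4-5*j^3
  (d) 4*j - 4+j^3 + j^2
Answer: d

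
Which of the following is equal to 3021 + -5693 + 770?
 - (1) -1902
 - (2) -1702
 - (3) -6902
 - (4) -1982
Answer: 1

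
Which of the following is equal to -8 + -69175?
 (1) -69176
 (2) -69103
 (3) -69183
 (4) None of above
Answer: 3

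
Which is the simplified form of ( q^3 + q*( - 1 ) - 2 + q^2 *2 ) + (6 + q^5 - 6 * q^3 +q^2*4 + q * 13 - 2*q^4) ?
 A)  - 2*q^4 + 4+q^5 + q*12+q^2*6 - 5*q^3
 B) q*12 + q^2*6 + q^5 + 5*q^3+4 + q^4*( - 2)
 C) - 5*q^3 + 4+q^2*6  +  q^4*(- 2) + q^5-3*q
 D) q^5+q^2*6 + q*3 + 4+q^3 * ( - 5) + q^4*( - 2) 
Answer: A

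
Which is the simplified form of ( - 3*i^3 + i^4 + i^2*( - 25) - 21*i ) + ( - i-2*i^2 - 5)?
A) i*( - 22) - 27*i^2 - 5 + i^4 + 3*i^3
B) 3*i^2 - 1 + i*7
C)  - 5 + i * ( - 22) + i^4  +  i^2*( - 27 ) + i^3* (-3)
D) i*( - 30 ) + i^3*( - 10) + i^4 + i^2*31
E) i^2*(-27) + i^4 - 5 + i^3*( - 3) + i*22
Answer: C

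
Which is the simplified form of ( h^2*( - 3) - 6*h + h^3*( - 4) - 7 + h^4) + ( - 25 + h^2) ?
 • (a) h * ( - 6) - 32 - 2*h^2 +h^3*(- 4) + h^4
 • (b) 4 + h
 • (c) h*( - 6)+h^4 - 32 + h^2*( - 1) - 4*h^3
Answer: a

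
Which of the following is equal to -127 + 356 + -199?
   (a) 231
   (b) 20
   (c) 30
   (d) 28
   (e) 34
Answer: c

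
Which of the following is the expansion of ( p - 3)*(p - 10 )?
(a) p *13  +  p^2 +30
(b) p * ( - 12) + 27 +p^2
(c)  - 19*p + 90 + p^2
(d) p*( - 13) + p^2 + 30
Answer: d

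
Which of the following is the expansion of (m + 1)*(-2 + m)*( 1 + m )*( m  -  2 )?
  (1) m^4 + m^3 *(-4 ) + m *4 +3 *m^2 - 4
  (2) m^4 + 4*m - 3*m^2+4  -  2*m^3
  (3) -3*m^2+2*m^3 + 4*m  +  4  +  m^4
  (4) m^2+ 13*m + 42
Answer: 2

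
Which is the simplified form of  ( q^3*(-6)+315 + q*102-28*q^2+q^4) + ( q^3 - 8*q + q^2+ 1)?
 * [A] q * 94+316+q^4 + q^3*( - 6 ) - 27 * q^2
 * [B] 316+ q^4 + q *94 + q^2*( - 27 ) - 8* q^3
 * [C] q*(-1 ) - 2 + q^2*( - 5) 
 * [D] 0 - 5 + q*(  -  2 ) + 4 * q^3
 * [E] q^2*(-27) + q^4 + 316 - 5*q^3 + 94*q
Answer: E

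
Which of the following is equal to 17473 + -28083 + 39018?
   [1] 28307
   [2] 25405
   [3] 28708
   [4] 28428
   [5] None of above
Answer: 5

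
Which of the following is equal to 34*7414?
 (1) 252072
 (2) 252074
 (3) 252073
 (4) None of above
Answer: 4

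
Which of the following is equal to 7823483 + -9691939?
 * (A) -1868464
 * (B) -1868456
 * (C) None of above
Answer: B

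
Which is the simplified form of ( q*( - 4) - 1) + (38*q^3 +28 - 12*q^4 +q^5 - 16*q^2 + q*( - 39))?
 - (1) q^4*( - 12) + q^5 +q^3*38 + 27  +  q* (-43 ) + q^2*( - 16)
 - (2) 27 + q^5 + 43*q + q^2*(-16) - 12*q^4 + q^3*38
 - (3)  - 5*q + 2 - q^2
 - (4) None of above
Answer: 1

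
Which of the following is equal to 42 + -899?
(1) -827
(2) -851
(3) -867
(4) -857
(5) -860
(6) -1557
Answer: 4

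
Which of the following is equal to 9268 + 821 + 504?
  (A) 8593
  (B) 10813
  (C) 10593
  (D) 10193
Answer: C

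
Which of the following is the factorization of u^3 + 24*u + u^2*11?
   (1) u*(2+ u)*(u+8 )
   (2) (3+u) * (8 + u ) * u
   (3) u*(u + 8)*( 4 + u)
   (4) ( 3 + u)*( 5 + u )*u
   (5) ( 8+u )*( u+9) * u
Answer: 2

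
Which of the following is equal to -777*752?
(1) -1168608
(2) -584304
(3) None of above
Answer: 2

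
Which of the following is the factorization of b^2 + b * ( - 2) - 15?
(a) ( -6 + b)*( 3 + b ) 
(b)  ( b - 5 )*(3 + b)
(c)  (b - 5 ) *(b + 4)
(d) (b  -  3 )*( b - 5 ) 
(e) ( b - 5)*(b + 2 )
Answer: b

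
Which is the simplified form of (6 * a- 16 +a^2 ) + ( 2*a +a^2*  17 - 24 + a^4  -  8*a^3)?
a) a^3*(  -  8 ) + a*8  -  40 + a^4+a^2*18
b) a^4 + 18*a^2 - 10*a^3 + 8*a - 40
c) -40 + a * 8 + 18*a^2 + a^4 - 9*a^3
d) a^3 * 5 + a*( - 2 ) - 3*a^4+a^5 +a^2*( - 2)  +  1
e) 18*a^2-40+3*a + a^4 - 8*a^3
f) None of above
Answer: a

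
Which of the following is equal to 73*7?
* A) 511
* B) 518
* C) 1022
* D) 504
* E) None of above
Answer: A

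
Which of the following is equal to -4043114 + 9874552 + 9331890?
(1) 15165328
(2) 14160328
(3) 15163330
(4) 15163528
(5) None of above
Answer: 5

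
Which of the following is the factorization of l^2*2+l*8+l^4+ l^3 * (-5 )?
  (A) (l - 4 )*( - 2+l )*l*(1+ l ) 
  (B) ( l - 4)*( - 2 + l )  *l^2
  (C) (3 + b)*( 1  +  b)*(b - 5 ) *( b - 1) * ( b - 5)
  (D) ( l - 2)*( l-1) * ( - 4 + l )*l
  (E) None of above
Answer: A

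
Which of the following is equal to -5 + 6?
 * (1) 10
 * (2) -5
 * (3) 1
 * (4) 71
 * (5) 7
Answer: 3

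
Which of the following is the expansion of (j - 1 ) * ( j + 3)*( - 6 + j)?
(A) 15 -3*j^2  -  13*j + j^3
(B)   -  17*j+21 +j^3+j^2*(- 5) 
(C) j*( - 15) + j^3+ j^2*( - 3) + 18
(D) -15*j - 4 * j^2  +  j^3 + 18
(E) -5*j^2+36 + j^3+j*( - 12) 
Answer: D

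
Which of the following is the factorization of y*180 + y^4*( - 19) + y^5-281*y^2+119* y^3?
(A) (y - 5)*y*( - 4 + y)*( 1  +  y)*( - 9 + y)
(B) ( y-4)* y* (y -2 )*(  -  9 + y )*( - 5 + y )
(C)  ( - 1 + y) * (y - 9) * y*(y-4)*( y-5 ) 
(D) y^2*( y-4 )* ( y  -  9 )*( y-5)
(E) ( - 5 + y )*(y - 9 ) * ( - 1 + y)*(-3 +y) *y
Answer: C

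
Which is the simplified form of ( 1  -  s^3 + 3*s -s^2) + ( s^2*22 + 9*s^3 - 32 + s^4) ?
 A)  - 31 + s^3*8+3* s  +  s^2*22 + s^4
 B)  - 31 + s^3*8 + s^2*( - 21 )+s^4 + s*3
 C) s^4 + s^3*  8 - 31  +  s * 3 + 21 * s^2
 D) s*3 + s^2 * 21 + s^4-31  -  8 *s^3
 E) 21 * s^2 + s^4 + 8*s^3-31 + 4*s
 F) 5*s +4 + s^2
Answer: C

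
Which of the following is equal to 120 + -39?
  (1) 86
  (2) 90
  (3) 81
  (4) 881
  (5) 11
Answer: 3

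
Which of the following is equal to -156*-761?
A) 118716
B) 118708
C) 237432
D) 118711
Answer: A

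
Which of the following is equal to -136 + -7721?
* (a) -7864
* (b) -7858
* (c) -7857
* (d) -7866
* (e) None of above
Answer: c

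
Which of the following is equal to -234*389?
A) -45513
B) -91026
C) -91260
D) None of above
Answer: B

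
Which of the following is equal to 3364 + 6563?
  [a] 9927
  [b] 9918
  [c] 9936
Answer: a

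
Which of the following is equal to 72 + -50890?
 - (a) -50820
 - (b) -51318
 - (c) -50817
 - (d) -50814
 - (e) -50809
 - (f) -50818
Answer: f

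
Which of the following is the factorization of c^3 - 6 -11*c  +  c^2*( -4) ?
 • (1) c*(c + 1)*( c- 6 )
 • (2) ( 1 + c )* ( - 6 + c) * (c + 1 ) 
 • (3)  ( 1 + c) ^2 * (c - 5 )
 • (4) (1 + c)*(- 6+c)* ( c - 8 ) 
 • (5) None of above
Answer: 2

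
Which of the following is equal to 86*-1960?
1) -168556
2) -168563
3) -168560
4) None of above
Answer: 3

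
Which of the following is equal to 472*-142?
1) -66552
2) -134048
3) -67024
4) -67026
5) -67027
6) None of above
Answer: 3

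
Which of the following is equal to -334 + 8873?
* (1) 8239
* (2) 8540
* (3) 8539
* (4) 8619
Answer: 3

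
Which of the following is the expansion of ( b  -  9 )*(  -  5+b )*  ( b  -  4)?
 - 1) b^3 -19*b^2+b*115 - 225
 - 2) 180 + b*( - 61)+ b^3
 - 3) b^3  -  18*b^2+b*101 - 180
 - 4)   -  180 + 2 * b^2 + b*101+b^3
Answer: 3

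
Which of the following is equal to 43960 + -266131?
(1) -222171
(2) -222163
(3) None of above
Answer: 1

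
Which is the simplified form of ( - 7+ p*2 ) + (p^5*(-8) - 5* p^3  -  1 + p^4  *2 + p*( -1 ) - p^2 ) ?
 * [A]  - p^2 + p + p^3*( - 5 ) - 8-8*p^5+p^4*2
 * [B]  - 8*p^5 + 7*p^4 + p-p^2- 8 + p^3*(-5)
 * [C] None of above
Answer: A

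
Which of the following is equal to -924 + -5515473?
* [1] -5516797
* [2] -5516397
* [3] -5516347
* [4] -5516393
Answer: 2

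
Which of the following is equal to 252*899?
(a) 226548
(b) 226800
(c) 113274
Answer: a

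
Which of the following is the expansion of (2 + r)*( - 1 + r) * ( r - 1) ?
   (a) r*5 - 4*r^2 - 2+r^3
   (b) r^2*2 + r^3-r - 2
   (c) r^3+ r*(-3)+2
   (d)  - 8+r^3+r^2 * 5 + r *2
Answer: c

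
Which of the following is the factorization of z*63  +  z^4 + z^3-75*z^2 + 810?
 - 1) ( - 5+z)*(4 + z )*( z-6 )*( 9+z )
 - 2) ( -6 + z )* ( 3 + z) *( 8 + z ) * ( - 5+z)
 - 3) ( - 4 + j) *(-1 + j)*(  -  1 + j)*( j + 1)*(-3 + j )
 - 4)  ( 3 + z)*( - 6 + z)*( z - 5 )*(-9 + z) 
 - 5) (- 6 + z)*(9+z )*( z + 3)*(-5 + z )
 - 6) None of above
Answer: 5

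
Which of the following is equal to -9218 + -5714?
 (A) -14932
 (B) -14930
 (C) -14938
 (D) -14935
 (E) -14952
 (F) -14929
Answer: A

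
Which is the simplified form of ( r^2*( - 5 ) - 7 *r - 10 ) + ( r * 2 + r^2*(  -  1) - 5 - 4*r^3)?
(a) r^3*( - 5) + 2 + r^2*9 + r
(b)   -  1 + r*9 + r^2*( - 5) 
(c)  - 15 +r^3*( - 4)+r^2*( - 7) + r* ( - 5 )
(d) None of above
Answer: d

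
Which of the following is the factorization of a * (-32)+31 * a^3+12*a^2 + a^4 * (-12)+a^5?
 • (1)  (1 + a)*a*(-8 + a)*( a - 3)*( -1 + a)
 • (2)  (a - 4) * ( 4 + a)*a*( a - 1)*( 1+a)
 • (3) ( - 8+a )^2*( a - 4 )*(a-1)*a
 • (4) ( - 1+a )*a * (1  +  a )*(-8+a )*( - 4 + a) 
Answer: 4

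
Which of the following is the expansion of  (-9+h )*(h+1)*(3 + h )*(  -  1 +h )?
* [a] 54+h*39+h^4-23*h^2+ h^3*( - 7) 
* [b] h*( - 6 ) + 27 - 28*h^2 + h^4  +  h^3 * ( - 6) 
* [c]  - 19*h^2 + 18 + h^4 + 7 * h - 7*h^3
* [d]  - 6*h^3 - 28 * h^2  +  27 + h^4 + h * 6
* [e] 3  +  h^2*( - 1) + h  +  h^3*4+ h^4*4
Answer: d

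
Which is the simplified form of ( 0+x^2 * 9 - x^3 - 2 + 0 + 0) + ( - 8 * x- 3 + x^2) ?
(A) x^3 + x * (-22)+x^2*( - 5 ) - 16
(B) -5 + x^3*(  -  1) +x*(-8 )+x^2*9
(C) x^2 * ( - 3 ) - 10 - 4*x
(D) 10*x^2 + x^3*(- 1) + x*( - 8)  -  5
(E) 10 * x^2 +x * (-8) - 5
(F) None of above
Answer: D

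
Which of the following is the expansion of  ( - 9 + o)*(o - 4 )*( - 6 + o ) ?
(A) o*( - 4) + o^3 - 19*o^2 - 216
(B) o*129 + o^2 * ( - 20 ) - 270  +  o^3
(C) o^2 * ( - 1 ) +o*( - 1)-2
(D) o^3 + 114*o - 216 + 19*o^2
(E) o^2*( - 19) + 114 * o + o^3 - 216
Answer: E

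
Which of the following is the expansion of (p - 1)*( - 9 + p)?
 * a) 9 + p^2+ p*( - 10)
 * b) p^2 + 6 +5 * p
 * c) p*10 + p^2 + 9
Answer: a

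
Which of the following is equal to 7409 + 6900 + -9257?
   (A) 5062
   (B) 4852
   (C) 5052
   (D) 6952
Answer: C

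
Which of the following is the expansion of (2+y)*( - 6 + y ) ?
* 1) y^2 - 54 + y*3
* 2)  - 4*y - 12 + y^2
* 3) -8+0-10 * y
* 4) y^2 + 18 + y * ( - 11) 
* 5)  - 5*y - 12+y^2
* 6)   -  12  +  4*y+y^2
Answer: 2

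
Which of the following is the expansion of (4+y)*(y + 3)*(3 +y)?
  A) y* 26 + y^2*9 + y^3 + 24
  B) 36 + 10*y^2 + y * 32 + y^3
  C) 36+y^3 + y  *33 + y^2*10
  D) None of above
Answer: C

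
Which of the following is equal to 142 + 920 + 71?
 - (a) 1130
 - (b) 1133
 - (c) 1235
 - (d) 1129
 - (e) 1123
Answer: b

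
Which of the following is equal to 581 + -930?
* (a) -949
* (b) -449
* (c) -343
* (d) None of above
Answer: d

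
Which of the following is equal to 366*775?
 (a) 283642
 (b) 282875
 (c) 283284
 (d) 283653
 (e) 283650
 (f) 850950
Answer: e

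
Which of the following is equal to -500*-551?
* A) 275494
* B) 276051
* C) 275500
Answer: C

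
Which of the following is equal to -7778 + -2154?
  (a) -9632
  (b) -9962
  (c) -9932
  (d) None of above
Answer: c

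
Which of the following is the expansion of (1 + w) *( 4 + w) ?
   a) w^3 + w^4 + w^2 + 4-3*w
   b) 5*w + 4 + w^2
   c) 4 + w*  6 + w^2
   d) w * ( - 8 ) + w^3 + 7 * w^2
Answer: b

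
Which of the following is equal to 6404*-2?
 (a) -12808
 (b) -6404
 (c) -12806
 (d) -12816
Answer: a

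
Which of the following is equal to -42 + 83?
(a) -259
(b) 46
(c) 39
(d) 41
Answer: d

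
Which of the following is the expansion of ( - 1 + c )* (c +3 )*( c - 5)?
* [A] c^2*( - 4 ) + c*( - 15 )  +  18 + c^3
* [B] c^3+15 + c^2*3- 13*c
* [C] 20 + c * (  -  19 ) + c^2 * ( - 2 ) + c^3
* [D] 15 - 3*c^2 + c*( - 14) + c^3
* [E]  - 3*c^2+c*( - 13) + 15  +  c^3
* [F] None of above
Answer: E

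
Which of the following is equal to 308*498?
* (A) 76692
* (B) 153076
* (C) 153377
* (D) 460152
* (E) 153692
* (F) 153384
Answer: F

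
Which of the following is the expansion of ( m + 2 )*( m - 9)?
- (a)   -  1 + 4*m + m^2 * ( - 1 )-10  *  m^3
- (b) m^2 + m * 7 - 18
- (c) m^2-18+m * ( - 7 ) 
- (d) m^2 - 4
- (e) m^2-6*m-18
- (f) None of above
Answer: c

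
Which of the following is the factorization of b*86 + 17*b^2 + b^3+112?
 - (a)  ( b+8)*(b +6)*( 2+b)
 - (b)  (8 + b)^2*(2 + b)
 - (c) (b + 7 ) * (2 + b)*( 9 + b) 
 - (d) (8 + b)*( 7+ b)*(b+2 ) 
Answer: d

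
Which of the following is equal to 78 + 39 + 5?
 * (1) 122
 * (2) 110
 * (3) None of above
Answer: 1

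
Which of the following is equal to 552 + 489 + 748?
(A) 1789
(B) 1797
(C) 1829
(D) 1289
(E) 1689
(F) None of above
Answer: A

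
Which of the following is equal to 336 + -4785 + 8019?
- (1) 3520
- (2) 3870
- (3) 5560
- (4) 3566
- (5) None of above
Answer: 5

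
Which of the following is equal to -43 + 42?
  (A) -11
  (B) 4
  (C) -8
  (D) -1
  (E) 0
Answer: D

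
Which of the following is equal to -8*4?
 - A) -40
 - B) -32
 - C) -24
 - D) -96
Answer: B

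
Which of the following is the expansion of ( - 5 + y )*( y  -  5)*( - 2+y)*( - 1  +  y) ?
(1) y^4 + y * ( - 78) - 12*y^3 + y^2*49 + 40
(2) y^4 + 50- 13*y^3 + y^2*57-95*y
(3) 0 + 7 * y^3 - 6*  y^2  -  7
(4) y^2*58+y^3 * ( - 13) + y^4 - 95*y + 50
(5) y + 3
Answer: 2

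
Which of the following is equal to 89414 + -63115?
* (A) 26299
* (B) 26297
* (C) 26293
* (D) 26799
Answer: A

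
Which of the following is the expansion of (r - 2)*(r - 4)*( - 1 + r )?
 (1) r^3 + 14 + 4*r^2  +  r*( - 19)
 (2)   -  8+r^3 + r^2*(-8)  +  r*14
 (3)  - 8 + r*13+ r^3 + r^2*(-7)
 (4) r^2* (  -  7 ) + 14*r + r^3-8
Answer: 4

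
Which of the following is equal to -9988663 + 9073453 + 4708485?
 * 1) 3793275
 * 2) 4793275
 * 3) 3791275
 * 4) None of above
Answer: 1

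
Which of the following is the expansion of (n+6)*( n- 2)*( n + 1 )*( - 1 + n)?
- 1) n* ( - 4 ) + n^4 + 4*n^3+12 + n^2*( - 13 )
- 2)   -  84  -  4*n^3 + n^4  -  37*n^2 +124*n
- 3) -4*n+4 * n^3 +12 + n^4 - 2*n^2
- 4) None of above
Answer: 1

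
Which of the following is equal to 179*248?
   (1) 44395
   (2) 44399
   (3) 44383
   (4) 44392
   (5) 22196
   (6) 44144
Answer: 4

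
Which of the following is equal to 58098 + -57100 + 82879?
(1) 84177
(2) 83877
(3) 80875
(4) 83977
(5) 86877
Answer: 2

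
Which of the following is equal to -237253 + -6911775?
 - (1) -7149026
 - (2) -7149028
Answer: 2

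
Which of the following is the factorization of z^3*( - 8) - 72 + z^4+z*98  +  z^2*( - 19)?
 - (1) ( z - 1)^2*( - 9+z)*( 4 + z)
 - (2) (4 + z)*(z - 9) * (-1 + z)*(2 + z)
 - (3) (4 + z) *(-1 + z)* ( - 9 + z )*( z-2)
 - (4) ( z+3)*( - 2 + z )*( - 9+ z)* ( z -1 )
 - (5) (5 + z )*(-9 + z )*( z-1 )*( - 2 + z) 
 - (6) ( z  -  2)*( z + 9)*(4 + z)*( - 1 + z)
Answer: 3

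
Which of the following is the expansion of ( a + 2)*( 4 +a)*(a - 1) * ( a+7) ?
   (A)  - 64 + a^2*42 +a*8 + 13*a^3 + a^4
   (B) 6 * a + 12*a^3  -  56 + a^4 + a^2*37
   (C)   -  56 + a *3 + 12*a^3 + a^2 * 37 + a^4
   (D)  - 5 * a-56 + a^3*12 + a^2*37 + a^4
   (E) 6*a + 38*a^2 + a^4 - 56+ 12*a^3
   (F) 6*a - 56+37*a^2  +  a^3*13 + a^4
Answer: B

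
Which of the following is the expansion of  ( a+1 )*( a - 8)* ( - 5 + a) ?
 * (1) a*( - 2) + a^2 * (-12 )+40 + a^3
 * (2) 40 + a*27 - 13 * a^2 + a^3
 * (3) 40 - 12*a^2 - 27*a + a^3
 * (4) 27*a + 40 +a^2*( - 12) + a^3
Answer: 4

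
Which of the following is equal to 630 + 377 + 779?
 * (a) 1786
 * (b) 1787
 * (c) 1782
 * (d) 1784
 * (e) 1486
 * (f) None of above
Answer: a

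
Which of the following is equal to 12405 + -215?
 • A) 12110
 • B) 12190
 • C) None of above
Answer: B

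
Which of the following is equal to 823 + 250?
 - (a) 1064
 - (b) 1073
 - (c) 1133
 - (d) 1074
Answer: b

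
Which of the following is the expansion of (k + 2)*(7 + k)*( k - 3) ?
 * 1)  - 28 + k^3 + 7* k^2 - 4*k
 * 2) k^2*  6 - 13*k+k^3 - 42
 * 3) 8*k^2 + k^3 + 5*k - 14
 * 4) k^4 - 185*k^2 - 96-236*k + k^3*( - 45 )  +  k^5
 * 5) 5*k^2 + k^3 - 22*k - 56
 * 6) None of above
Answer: 2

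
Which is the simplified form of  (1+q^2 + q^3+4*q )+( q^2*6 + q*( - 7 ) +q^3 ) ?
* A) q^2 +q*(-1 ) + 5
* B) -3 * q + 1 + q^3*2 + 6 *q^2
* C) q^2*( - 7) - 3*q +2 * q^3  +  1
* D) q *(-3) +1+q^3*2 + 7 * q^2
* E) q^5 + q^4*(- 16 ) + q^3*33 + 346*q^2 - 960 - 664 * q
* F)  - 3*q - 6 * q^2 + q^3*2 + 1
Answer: D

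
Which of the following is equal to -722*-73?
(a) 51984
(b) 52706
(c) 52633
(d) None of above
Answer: b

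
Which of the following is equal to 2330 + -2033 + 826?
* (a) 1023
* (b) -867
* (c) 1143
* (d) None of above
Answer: d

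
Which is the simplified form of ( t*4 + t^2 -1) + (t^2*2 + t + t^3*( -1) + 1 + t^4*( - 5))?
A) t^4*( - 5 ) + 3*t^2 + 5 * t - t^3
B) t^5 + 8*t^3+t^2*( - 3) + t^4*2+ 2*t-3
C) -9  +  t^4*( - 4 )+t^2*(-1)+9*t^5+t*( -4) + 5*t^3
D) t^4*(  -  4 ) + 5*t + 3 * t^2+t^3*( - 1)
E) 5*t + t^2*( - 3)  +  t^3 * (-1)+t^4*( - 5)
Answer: A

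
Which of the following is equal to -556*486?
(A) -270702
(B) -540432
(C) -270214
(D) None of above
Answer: D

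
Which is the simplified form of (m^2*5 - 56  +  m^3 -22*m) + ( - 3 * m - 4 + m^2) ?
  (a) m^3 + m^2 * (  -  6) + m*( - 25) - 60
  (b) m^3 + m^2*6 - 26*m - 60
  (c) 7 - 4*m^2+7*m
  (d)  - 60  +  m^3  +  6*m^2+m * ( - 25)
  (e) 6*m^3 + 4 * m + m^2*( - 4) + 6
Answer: d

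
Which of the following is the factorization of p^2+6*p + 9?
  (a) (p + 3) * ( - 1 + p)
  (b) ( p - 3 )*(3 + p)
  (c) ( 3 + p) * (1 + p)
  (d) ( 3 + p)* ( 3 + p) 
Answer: d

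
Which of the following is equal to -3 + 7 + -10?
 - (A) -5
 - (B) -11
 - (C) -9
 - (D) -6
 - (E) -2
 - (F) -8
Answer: D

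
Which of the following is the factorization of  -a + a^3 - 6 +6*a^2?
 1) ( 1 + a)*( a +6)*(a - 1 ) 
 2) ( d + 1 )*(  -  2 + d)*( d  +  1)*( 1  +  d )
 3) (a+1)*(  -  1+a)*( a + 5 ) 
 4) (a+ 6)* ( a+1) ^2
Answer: 1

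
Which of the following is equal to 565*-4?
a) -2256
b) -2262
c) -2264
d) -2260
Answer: d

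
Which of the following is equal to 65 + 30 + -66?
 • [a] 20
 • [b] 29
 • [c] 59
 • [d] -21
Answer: b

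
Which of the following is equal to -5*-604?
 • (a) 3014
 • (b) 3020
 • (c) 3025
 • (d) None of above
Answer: b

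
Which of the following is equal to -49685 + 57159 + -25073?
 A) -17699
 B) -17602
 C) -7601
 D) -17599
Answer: D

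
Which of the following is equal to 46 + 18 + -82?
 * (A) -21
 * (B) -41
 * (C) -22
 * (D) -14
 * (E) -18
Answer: E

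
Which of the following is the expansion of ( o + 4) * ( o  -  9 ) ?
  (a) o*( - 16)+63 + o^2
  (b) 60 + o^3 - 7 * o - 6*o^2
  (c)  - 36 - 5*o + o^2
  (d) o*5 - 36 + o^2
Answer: c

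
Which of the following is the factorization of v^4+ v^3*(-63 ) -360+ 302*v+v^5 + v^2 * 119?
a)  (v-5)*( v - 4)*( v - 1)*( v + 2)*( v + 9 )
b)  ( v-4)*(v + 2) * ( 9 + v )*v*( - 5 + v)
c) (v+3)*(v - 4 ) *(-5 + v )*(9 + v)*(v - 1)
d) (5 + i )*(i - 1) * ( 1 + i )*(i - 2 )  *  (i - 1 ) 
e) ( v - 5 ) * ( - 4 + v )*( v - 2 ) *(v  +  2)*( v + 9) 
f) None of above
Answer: a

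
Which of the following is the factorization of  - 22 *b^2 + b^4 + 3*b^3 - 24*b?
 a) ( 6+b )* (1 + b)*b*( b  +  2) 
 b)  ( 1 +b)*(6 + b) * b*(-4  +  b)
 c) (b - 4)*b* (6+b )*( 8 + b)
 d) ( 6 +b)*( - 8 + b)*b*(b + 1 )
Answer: b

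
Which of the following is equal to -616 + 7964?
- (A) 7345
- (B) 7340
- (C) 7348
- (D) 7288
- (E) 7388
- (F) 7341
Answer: C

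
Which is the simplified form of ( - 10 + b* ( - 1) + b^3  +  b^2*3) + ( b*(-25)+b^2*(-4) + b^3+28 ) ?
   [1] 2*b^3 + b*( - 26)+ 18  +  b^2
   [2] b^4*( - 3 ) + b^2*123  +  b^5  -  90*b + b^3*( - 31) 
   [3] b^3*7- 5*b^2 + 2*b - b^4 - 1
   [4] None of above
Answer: 4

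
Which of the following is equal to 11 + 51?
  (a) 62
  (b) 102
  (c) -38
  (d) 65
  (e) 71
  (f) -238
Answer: a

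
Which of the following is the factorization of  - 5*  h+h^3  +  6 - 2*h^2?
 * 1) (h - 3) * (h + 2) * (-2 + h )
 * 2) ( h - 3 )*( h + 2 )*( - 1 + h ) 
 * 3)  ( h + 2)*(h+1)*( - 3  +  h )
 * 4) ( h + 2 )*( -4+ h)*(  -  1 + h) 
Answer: 2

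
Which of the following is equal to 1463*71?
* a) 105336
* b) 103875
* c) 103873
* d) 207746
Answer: c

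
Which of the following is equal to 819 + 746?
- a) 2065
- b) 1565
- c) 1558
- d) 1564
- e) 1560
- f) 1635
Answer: b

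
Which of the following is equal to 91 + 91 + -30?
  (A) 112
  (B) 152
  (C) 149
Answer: B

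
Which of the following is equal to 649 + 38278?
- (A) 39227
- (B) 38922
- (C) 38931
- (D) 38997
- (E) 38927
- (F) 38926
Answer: E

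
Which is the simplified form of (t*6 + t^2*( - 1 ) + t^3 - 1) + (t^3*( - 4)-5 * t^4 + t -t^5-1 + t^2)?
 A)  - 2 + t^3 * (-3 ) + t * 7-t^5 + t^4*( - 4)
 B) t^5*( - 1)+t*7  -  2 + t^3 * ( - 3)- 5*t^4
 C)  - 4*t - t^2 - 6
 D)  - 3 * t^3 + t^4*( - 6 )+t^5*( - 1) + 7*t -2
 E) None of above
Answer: B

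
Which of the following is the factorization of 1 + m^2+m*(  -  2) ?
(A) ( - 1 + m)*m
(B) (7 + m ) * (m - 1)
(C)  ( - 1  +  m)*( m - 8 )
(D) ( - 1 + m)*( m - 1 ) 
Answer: D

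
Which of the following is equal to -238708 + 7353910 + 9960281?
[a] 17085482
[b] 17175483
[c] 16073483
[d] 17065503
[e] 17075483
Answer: e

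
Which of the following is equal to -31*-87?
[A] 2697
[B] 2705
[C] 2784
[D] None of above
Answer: A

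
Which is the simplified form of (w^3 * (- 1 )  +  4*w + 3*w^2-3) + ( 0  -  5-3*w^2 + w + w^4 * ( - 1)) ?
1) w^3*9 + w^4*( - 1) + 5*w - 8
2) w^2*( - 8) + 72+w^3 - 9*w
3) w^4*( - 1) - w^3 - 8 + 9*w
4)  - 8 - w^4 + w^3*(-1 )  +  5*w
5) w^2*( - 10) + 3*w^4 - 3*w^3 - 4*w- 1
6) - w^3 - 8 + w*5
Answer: 4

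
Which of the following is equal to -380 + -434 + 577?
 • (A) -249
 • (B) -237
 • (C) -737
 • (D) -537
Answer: B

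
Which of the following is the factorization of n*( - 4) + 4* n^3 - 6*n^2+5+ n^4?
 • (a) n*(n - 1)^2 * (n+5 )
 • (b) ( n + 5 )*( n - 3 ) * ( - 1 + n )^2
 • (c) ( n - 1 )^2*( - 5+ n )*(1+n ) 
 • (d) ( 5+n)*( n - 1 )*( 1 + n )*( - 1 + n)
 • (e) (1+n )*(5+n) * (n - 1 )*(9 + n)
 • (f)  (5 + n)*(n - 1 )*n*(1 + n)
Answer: d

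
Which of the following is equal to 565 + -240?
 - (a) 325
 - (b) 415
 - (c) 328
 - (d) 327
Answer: a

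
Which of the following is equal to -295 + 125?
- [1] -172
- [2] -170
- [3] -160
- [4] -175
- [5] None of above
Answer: 2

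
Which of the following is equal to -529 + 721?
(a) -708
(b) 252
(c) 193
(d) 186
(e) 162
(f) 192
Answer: f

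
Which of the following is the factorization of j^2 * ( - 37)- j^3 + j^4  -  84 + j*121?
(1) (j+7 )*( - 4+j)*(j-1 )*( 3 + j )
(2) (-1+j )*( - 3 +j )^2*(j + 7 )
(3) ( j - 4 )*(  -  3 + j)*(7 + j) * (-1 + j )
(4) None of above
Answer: 3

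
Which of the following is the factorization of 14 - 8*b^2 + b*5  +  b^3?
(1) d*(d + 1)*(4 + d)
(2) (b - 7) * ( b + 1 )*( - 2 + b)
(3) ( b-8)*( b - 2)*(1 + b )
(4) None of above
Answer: 2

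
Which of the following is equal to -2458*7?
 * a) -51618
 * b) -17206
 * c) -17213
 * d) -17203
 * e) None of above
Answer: b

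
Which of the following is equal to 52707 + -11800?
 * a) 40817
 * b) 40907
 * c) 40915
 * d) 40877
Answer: b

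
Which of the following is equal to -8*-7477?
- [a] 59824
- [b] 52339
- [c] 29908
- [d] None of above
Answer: d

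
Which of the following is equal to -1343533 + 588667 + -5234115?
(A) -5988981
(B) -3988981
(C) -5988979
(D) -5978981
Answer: A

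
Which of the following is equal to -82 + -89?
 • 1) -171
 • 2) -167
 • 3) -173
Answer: 1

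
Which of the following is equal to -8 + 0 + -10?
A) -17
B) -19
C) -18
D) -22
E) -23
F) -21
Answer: C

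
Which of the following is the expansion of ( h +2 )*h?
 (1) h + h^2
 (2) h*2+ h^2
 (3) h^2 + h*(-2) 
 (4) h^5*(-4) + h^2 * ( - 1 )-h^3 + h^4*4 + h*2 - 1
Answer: 2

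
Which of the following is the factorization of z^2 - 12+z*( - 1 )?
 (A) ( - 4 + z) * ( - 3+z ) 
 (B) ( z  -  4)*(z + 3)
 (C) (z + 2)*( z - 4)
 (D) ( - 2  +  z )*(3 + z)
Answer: B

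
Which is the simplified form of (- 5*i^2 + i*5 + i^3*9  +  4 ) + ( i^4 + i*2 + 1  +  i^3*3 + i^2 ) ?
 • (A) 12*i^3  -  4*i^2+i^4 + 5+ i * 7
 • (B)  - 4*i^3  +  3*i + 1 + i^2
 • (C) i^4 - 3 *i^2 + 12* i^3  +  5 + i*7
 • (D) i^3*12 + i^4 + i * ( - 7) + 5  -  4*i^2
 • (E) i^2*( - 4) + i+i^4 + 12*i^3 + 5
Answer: A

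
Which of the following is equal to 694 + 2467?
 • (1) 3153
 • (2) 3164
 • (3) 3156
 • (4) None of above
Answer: 4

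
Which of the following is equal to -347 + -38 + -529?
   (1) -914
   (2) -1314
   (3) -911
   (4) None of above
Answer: 1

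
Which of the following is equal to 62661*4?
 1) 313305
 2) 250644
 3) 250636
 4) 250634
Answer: 2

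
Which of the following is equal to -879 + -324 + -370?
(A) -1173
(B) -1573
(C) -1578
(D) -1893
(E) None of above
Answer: B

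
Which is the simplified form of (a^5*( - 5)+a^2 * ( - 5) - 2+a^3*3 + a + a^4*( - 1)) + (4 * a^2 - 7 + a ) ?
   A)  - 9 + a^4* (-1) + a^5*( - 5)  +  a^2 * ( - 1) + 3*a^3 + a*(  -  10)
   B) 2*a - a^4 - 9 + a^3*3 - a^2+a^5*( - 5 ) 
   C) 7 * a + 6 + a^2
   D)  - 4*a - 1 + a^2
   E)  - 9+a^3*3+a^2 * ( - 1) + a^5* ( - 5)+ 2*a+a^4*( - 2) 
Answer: B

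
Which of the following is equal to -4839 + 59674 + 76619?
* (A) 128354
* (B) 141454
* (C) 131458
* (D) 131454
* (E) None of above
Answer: D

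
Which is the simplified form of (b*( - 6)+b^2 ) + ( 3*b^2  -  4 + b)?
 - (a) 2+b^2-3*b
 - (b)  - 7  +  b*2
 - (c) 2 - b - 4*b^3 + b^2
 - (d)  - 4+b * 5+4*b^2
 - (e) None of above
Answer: e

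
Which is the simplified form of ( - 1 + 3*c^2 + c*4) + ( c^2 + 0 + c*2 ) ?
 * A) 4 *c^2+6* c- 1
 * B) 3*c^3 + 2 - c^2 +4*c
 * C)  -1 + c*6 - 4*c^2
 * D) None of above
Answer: A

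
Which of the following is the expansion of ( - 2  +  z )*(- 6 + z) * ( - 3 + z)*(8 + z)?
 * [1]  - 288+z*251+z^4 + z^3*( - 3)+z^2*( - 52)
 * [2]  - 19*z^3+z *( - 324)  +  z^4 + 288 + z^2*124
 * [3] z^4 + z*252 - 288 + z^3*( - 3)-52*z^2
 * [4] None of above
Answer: 3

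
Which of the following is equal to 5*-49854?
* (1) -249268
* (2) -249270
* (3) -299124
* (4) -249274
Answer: 2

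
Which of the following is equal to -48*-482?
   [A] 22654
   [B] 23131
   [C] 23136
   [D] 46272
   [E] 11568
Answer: C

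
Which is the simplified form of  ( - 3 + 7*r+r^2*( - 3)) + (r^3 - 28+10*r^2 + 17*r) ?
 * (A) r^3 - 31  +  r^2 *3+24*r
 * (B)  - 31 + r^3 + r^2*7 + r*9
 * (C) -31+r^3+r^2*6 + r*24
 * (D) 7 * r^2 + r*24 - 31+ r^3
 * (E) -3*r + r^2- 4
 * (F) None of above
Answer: D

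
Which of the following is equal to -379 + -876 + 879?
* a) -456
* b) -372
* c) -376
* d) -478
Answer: c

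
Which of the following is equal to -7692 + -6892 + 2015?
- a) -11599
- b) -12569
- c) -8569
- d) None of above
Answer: b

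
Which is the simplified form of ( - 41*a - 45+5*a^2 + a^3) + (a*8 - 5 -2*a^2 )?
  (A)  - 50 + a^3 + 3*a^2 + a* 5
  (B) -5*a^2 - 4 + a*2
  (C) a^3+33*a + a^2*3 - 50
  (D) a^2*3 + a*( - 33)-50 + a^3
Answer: D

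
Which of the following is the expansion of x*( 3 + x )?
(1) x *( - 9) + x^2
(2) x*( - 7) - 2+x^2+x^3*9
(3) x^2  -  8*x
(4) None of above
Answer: 4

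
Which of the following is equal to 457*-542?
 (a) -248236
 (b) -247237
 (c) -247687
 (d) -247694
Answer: d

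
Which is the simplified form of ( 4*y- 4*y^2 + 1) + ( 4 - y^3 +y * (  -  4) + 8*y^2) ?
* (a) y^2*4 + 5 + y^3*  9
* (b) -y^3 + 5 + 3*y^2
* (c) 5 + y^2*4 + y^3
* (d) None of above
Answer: d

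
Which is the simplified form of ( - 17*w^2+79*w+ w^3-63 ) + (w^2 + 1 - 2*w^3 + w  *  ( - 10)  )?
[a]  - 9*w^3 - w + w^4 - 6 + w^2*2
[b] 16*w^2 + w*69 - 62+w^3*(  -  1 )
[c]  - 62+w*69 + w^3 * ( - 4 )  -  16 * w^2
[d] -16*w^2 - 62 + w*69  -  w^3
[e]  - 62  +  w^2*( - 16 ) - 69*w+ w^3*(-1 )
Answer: d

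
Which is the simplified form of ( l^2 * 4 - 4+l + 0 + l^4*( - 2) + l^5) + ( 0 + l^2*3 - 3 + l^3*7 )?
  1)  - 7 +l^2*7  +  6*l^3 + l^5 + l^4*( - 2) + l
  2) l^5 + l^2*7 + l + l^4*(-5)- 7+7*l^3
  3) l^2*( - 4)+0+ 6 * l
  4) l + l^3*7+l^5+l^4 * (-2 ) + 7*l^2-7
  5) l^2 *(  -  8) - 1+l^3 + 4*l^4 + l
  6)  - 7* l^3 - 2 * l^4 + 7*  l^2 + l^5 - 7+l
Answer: 4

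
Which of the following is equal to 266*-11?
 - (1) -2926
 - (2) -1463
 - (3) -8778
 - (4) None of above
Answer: 1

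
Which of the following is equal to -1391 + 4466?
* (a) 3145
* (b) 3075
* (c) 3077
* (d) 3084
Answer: b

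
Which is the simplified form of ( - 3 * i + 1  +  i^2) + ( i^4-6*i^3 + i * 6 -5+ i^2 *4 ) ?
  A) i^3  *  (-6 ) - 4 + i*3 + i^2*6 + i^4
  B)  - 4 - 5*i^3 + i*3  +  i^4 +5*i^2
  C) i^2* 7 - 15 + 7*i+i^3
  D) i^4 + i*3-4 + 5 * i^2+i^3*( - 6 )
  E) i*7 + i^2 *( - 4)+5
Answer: D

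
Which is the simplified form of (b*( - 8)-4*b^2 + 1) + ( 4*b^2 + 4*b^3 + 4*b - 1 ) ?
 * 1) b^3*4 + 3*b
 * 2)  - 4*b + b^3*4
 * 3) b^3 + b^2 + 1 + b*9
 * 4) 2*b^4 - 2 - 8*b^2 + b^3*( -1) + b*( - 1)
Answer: 2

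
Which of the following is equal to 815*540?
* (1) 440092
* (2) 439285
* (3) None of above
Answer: 3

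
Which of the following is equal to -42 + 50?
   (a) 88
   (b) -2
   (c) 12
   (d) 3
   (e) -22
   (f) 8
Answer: f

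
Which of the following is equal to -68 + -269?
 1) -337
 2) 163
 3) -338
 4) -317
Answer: 1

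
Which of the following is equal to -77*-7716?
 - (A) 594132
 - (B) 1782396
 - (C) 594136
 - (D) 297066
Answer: A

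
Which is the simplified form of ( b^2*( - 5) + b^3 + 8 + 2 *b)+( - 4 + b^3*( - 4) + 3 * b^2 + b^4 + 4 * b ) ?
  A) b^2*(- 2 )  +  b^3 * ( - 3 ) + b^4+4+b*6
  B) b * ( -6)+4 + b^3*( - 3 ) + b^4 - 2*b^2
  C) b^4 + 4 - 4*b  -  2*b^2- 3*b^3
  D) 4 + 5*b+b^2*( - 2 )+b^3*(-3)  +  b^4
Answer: A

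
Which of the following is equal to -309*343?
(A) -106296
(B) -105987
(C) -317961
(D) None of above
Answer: B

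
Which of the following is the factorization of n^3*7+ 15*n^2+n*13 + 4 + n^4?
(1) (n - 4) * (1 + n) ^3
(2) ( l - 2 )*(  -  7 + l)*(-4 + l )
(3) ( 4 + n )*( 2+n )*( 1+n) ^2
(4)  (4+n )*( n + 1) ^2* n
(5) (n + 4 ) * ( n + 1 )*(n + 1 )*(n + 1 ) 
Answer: 5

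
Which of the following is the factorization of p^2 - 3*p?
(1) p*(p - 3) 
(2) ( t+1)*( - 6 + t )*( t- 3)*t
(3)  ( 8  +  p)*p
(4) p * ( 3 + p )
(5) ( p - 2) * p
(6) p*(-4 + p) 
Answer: 1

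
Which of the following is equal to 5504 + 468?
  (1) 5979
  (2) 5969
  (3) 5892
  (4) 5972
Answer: 4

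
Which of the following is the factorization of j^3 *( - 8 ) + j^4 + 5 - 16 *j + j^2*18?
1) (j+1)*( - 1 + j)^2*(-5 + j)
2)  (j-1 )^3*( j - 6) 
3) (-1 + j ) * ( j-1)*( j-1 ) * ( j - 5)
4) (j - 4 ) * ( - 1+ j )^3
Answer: 3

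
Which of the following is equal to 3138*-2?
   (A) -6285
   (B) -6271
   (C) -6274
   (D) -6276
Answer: D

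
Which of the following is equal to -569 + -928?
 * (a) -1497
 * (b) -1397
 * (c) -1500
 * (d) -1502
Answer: a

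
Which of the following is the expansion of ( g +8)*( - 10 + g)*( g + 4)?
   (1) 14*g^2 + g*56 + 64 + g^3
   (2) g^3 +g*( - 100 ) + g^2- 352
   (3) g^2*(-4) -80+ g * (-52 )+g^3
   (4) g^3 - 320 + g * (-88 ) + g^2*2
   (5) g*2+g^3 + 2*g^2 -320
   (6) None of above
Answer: 4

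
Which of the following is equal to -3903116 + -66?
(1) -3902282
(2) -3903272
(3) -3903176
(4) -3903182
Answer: 4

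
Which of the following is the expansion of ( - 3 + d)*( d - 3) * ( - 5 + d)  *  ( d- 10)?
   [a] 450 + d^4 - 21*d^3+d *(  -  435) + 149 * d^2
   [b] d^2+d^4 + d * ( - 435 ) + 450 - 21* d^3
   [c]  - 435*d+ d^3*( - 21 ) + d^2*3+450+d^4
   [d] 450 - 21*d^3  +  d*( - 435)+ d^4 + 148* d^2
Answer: a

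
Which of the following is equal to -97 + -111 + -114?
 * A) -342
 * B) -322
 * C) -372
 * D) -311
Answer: B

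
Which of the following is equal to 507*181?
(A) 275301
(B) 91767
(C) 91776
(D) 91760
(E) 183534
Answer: B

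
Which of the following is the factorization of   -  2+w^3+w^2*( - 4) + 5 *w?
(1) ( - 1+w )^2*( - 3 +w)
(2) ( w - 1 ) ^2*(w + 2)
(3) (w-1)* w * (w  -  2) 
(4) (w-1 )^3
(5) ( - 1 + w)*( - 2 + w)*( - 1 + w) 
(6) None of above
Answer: 5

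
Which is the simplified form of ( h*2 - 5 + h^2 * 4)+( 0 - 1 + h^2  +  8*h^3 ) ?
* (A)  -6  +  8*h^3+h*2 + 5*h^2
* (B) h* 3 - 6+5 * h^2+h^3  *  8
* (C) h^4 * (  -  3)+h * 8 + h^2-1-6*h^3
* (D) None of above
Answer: A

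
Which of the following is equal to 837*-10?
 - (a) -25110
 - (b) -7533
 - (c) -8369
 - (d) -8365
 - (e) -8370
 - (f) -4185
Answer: e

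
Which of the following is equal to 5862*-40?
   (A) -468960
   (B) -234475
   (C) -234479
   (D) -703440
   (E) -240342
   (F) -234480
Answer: F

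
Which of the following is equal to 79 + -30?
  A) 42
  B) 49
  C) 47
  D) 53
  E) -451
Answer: B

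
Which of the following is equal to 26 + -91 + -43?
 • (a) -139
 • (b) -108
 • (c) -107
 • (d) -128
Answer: b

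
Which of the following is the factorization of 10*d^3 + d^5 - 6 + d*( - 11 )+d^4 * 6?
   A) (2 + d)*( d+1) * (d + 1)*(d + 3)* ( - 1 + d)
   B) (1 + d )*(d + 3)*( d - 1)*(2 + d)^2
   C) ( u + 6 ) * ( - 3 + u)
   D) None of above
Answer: A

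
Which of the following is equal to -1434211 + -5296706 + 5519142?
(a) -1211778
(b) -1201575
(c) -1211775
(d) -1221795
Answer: c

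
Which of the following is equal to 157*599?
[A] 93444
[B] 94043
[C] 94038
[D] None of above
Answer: B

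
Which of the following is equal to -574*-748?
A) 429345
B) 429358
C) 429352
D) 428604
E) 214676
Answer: C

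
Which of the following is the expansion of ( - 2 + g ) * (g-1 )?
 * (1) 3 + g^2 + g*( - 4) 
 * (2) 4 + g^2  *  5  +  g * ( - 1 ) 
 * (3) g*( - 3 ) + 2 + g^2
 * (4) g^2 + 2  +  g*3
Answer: 3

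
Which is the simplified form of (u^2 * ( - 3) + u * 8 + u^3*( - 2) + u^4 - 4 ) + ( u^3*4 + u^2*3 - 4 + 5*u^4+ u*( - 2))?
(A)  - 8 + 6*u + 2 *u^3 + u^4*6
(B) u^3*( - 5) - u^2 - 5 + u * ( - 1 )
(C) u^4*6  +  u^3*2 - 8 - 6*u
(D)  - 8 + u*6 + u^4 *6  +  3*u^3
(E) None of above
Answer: A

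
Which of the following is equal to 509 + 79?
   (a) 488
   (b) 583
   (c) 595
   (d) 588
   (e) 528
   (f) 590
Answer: d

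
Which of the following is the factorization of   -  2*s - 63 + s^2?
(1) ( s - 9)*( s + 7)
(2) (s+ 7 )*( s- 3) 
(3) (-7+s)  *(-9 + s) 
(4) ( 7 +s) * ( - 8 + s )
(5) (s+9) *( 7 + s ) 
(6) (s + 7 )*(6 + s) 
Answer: 1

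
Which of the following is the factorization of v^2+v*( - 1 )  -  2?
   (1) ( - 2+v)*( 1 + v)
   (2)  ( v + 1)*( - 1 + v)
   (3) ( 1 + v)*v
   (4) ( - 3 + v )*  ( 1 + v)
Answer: 1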